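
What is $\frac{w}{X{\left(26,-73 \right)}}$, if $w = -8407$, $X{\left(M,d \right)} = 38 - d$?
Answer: $- \frac{8407}{111} \approx -75.739$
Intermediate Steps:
$\frac{w}{X{\left(26,-73 \right)}} = - \frac{8407}{38 - -73} = - \frac{8407}{38 + 73} = - \frac{8407}{111}$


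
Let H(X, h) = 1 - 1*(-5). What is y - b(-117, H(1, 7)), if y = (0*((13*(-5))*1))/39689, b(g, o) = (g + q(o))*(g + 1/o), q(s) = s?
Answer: -25937/2 ≈ -12969.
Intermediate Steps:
H(X, h) = 6 (H(X, h) = 1 + 5 = 6)
b(g, o) = (g + o)*(g + 1/o)
y = 0 (y = (0*(-65*1))*(1/39689) = (0*(-65))*(1/39689) = 0*(1/39689) = 0)
y - b(-117, H(1, 7)) = 0 - (-117 + 6 - 117*6*(-117 + 6))/6 = 0 - (-117 + 6 - 117*6*(-111))/6 = 0 - (-117 + 6 + 77922)/6 = 0 - 77811/6 = 0 - 1*25937/2 = 0 - 25937/2 = -25937/2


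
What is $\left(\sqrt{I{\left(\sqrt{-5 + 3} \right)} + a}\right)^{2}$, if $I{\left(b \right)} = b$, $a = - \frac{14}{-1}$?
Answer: $14 + i \sqrt{2} \approx 14.0 + 1.4142 i$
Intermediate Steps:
$a = 14$ ($a = \left(-14\right) \left(-1\right) = 14$)
$\left(\sqrt{I{\left(\sqrt{-5 + 3} \right)} + a}\right)^{2} = \left(\sqrt{\sqrt{-5 + 3} + 14}\right)^{2} = \left(\sqrt{\sqrt{-2} + 14}\right)^{2} = \left(\sqrt{i \sqrt{2} + 14}\right)^{2} = \left(\sqrt{14 + i \sqrt{2}}\right)^{2} = 14 + i \sqrt{2}$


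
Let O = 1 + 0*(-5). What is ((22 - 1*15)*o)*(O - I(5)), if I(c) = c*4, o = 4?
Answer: -532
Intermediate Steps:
I(c) = 4*c
O = 1 (O = 1 + 0 = 1)
((22 - 1*15)*o)*(O - I(5)) = ((22 - 1*15)*4)*(1 - 4*5) = ((22 - 15)*4)*(1 - 1*20) = (7*4)*(1 - 20) = 28*(-19) = -532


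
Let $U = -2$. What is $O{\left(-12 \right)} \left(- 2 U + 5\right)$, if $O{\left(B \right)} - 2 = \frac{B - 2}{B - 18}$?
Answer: $\frac{111}{5} \approx 22.2$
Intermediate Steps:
$O{\left(B \right)} = 2 + \frac{-2 + B}{-18 + B}$ ($O{\left(B \right)} = 2 + \frac{B - 2}{B - 18} = 2 + \frac{-2 + B}{-18 + B}$)
$O{\left(-12 \right)} \left(- 2 U + 5\right) = \frac{-38 + 3 \left(-12\right)}{-18 - 12} \left(\left(-2\right) \left(-2\right) + 5\right) = \frac{-38 - 36}{-30} \left(4 + 5\right) = \left(- \frac{1}{30}\right) \left(-74\right) 9 = \frac{37}{15} \cdot 9 = \frac{111}{5}$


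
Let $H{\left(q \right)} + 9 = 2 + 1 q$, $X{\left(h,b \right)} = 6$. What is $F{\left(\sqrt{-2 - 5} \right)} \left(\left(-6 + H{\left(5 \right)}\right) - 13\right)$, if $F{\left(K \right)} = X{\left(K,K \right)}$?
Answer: $-126$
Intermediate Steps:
$H{\left(q \right)} = -7 + q$ ($H{\left(q \right)} = -9 + \left(2 + 1 q\right) = -9 + \left(2 + q\right) = -7 + q$)
$F{\left(K \right)} = 6$
$F{\left(\sqrt{-2 - 5} \right)} \left(\left(-6 + H{\left(5 \right)}\right) - 13\right) = 6 \left(\left(-6 + \left(-7 + 5\right)\right) - 13\right) = 6 \left(\left(-6 - 2\right) - 13\right) = 6 \left(-8 - 13\right) = 6 \left(-21\right) = -126$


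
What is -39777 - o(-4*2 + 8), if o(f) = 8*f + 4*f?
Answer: -39777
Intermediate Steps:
o(f) = 12*f
-39777 - o(-4*2 + 8) = -39777 - 12*(-4*2 + 8) = -39777 - 12*(-8 + 8) = -39777 - 12*0 = -39777 - 1*0 = -39777 + 0 = -39777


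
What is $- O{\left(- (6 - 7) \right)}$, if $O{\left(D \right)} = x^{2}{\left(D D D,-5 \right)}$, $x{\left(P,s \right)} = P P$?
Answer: $-1$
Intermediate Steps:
$x{\left(P,s \right)} = P^{2}$
$O{\left(D \right)} = D^{12}$ ($O{\left(D \right)} = \left(\left(D D D\right)^{2}\right)^{2} = \left(\left(D^{2} D\right)^{2}\right)^{2} = \left(\left(D^{3}\right)^{2}\right)^{2} = \left(D^{6}\right)^{2} = D^{12}$)
$- O{\left(- (6 - 7) \right)} = - \left(- (6 - 7)\right)^{12} = - \left(\left(-1\right) \left(-1\right)\right)^{12} = - 1^{12} = \left(-1\right) 1 = -1$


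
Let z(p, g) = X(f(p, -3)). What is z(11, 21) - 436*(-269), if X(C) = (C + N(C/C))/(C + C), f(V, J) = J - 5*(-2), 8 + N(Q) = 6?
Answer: 1641981/14 ≈ 1.1728e+5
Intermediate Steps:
N(Q) = -2 (N(Q) = -8 + 6 = -2)
f(V, J) = 10 + J (f(V, J) = J + 10 = 10 + J)
X(C) = (-2 + C)/(2*C) (X(C) = (C - 2)/(C + C) = (-2 + C)/((2*C)) = (-2 + C)*(1/(2*C)) = (-2 + C)/(2*C))
z(p, g) = 5/14 (z(p, g) = (-2 + (10 - 3))/(2*(10 - 3)) = (½)*(-2 + 7)/7 = (½)*(⅐)*5 = 5/14)
z(11, 21) - 436*(-269) = 5/14 - 436*(-269) = 5/14 + 117284 = 1641981/14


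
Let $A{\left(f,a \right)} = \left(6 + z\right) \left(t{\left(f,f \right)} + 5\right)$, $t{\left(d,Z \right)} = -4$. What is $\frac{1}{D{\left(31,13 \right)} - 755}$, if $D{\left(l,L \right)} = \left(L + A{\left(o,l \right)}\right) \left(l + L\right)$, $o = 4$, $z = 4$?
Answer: $\frac{1}{257} \approx 0.0038911$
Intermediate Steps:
$A{\left(f,a \right)} = 10$ ($A{\left(f,a \right)} = \left(6 + 4\right) \left(-4 + 5\right) = 10 \cdot 1 = 10$)
$D{\left(l,L \right)} = \left(10 + L\right) \left(L + l\right)$ ($D{\left(l,L \right)} = \left(L + 10\right) \left(l + L\right) = \left(10 + L\right) \left(L + l\right)$)
$\frac{1}{D{\left(31,13 \right)} - 755} = \frac{1}{\left(13^{2} + 10 \cdot 13 + 10 \cdot 31 + 13 \cdot 31\right) - 755} = \frac{1}{\left(169 + 130 + 310 + 403\right) - 755} = \frac{1}{1012 - 755} = \frac{1}{257}$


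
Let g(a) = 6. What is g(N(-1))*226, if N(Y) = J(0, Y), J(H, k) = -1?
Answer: 1356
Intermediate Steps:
N(Y) = -1
g(N(-1))*226 = 6*226 = 1356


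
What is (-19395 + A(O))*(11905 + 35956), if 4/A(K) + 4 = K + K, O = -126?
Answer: -59408949941/64 ≈ -9.2827e+8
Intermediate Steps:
A(K) = 4/(-4 + 2*K) (A(K) = 4/(-4 + (K + K)) = 4/(-4 + 2*K))
(-19395 + A(O))*(11905 + 35956) = (-19395 + 2/(-2 - 126))*(11905 + 35956) = (-19395 + 2/(-128))*47861 = (-19395 + 2*(-1/128))*47861 = (-19395 - 1/64)*47861 = -1241281/64*47861 = -59408949941/64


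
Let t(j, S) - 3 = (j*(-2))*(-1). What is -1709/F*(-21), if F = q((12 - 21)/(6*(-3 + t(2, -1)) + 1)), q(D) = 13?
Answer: 35889/13 ≈ 2760.7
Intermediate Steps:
t(j, S) = 3 + 2*j (t(j, S) = 3 + (j*(-2))*(-1) = 3 - 2*j*(-1) = 3 + 2*j)
F = 13
-1709/F*(-21) = -1709/13*(-21) = 35889/13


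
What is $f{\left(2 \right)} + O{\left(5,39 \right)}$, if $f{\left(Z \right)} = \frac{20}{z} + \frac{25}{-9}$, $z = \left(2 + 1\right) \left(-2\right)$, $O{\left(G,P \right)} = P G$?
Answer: $\frac{1700}{9} \approx 188.89$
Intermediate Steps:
$O{\left(G,P \right)} = G P$
$z = -6$ ($z = 3 \left(-2\right) = -6$)
$f{\left(Z \right)} = - \frac{55}{9}$ ($f{\left(Z \right)} = \frac{20}{-6} + \frac{25}{-9} = 20 \left(- \frac{1}{6}\right) + 25 \left(- \frac{1}{9}\right) = - \frac{10}{3} - \frac{25}{9} = - \frac{55}{9}$)
$f{\left(2 \right)} + O{\left(5,39 \right)} = - \frac{55}{9} + 5 \cdot 39 = - \frac{55}{9} + 195 = \frac{1700}{9}$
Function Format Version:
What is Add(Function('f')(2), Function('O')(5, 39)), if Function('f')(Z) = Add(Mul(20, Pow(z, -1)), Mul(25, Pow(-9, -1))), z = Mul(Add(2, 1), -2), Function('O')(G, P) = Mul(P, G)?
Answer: Rational(1700, 9) ≈ 188.89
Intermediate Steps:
Function('O')(G, P) = Mul(G, P)
z = -6 (z = Mul(3, -2) = -6)
Function('f')(Z) = Rational(-55, 9) (Function('f')(Z) = Add(Mul(20, Pow(-6, -1)), Mul(25, Pow(-9, -1))) = Add(Mul(20, Rational(-1, 6)), Mul(25, Rational(-1, 9))) = Add(Rational(-10, 3), Rational(-25, 9)) = Rational(-55, 9))
Add(Function('f')(2), Function('O')(5, 39)) = Add(Rational(-55, 9), Mul(5, 39)) = Add(Rational(-55, 9), 195) = Rational(1700, 9)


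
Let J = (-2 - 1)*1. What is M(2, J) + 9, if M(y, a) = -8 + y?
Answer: 3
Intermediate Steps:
J = -3 (J = -3*1 = -3)
M(2, J) + 9 = (-8 + 2) + 9 = -6 + 9 = 3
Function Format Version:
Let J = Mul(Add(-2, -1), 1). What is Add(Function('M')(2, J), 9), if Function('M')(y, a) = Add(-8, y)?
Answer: 3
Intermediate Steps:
J = -3 (J = Mul(-3, 1) = -3)
Add(Function('M')(2, J), 9) = Add(Add(-8, 2), 9) = Add(-6, 9) = 3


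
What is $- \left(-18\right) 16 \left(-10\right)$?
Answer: $-2880$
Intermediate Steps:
$- \left(-18\right) 16 \left(-10\right) = - \left(-288\right) \left(-10\right) = \left(-1\right) 2880 = -2880$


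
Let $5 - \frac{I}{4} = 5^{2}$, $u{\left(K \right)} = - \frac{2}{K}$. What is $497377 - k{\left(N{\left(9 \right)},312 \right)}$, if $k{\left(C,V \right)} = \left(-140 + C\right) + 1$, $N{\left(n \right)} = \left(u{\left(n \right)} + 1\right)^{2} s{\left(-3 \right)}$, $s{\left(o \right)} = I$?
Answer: $\frac{40302716}{81} \approx 4.9756 \cdot 10^{5}$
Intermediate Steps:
$I = -80$ ($I = 20 - 4 \cdot 5^{2} = 20 - 100 = -80$)
$s{\left(o \right)} = -80$
$N{\left(n \right)} = - 80 \left(1 - \frac{2}{n}\right)^{2}$ ($N{\left(n \right)} = \left(- \frac{2}{n} + 1\right)^{2} \left(-80\right) = \left(1 - \frac{2}{n}\right)^{2} \left(-80\right) = - 80 \left(1 - \frac{2}{n}\right)^{2}$)
$k{\left(C,V \right)} = -139 + C$
$497377 - k{\left(N{\left(9 \right)},312 \right)} = 497377 - \left(-139 - \frac{80 \left(-2 + 9\right)^{2}}{81}\right) = 497377 - \left(-139 - \frac{80 \cdot 7^{2}}{81}\right) = 497377 - \left(-139 - \frac{80}{81} \cdot 49\right) = 497377 - \left(-139 - \frac{3920}{81}\right) = 497377 - - \frac{15179}{81} = 497377 + \frac{15179}{81} = \frac{40302716}{81}$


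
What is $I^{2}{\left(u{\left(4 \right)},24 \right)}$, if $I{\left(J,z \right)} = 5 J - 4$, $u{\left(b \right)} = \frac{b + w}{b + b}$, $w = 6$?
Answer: $\frac{81}{16} \approx 5.0625$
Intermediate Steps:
$u{\left(b \right)} = \frac{6 + b}{2 b}$ ($u{\left(b \right)} = \frac{b + 6}{b + b} = \frac{6 + b}{2 b}$)
$I{\left(J,z \right)} = -4 + 5 J$
$I^{2}{\left(u{\left(4 \right)},24 \right)} = \left(-4 + 5 \frac{6 + 4}{2 \cdot 4}\right)^{2} = \left(-4 + 5 \cdot \frac{1}{2} \cdot \frac{1}{4} \cdot 10\right)^{2} = \left(-4 + 5 \cdot \frac{5}{4}\right)^{2} = \left(-4 + \frac{25}{4}\right)^{2} = \left(\frac{9}{4}\right)^{2} = \frac{81}{16}$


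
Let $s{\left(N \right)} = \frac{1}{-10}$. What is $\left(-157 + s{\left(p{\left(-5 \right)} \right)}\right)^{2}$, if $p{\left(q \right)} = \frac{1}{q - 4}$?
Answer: $\frac{2468041}{100} \approx 24680.0$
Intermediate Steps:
$p{\left(q \right)} = \frac{1}{-4 + q}$
$s{\left(N \right)} = - \frac{1}{10}$
$\left(-157 + s{\left(p{\left(-5 \right)} \right)}\right)^{2} = \left(-157 - \frac{1}{10}\right)^{2} = \left(- \frac{1571}{10}\right)^{2} = \frac{2468041}{100}$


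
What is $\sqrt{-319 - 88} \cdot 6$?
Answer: $6 i \sqrt{407} \approx 121.05 i$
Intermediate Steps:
$\sqrt{-319 - 88} \cdot 6 = \sqrt{-407} \cdot 6 = i \sqrt{407} \cdot 6 = 6 i \sqrt{407}$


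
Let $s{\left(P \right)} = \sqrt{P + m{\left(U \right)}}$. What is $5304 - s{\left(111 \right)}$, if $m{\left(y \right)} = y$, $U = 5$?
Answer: $5304 - 2 \sqrt{29} \approx 5293.2$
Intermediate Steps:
$s{\left(P \right)} = \sqrt{5 + P}$ ($s{\left(P \right)} = \sqrt{P + 5} = \sqrt{5 + P}$)
$5304 - s{\left(111 \right)} = 5304 - \sqrt{5 + 111} = 5304 - \sqrt{116} = 5304 - 2 \sqrt{29}$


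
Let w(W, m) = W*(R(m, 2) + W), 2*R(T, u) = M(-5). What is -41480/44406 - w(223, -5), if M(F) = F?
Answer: -2183551109/44406 ≈ -49172.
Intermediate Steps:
R(T, u) = -5/2 (R(T, u) = (1/2)*(-5) = -5/2)
w(W, m) = W*(-5/2 + W)
-41480/44406 - w(223, -5) = -41480/44406 - 223*(-5 + 2*223)/2 = -41480*1/44406 - 223*(-5 + 446)/2 = -20740/22203 - 223*441/2 = -20740/22203 - 1*98343/2 = -20740/22203 - 98343/2 = -2183551109/44406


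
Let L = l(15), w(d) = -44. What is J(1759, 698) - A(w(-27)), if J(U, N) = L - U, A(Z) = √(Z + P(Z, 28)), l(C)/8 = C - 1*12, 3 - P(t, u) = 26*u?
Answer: -1735 - I*√769 ≈ -1735.0 - 27.731*I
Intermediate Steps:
P(t, u) = 3 - 26*u
l(C) = -96 + 8*C (l(C) = 8*(C - 1*12) = 8*(C - 12) = 8*(-12 + C) = -96 + 8*C)
A(Z) = √(-725 + Z) (A(Z) = √(Z + (3 - 26*28)) = √(Z + (3 - 728)) = √(Z - 725) = √(-725 + Z))
L = 24 (L = -96 + 8*15 = -96 + 120 = 24)
J(U, N) = 24 - U
J(1759, 698) - A(w(-27)) = (24 - 1*1759) - √(-725 - 44) = (24 - 1759) - √(-769) = -1735 - I*√769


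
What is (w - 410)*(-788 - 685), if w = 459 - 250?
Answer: 296073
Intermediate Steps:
w = 209
(w - 410)*(-788 - 685) = (209 - 410)*(-788 - 685) = -201*(-1473) = 296073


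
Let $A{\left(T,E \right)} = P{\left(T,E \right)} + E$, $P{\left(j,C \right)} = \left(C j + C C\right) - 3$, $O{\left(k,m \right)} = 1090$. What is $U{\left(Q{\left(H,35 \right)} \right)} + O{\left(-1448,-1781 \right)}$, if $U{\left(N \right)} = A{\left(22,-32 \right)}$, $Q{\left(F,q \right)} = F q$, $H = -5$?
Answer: $1375$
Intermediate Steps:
$P{\left(j,C \right)} = -3 + C^{2} + C j$ ($P{\left(j,C \right)} = \left(C j + C^{2}\right) - 3 = \left(C^{2} + C j\right) - 3 = -3 + C^{2} + C j$)
$A{\left(T,E \right)} = -3 + E + E^{2} + E T$ ($A{\left(T,E \right)} = \left(-3 + E^{2} + E T\right) + E = -3 + E + E^{2} + E T$)
$U{\left(N \right)} = 285$ ($U{\left(N \right)} = -3 - 32 + \left(-32\right)^{2} - 704 = -3 - 32 + 1024 - 704 = 285$)
$U{\left(Q{\left(H,35 \right)} \right)} + O{\left(-1448,-1781 \right)} = 285 + 1090 = 1375$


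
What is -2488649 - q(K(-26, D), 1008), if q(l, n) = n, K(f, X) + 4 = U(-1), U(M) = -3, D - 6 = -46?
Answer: -2489657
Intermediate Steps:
D = -40 (D = 6 - 46 = -40)
K(f, X) = -7 (K(f, X) = -4 - 3 = -7)
-2488649 - q(K(-26, D), 1008) = -2488649 - 1*1008 = -2488649 - 1008 = -2489657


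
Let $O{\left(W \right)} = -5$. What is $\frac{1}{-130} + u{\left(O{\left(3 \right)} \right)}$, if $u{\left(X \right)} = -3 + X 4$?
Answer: $- \frac{2991}{130} \approx -23.008$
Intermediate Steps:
$u{\left(X \right)} = -3 + 4 X$
$\frac{1}{-130} + u{\left(O{\left(3 \right)} \right)} = \frac{1}{-130} + \left(-3 + 4 \left(-5\right)\right) = - \frac{1}{130} - 23 = - \frac{2991}{130}$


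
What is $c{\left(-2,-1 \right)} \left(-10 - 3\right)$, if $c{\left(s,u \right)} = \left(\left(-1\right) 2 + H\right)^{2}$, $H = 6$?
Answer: $-208$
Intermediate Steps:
$c{\left(s,u \right)} = 16$ ($c{\left(s,u \right)} = \left(\left(-1\right) 2 + 6\right)^{2} = \left(-2 + 6\right)^{2} = 4^{2} = 16$)
$c{\left(-2,-1 \right)} \left(-10 - 3\right) = 16 \left(-10 - 3\right) = 16 \left(-13\right) = -208$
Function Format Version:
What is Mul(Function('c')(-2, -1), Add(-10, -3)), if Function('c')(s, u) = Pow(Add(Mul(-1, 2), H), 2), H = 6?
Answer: -208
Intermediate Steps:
Function('c')(s, u) = 16 (Function('c')(s, u) = Pow(Add(Mul(-1, 2), 6), 2) = Pow(Add(-2, 6), 2) = Pow(4, 2) = 16)
Mul(Function('c')(-2, -1), Add(-10, -3)) = Mul(16, Add(-10, -3)) = Mul(16, -13) = -208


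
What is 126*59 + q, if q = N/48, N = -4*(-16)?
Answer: 22306/3 ≈ 7435.3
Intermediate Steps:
N = 64
q = 4/3 (q = 64/48 = 64*(1/48) = 4/3 ≈ 1.3333)
126*59 + q = 126*59 + 4/3 = 7434 + 4/3 = 22306/3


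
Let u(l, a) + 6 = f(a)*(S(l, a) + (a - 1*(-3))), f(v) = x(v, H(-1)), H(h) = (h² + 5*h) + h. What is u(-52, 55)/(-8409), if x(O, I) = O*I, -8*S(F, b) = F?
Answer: 11829/5606 ≈ 2.1101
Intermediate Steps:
S(F, b) = -F/8
H(h) = h² + 6*h
x(O, I) = I*O
f(v) = -5*v (f(v) = (-(6 - 1))*v = (-1*5)*v = -5*v)
u(l, a) = -6 - 5*a*(3 + a - l/8) (u(l, a) = -6 + (-5*a)*(-l/8 + (a - 1*(-3))) = -6 + (-5*a)*(-l/8 + (a + 3)) = -6 + (-5*a)*(-l/8 + (3 + a)) = -6 + (-5*a)*(3 + a - l/8) = -6 - 5*a*(3 + a - l/8))
u(-52, 55)/(-8409) = (-6 - 15*55 - 5*55² + (5/8)*55*(-52))/(-8409) = (-6 - 825 - 5*3025 - 3575/2)*(-1/8409) = (-6 - 825 - 15125 - 3575/2)*(-1/8409) = -35487/2*(-1/8409) = 11829/5606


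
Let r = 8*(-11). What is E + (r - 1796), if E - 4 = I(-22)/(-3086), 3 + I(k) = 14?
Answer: -5801691/3086 ≈ -1880.0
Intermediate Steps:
r = -88
I(k) = 11 (I(k) = -3 + 14 = 11)
E = 12333/3086 (E = 4 + 11/(-3086) = 4 + 11*(-1/3086) = 4 - 11/3086 = 12333/3086 ≈ 3.9964)
E + (r - 1796) = 12333/3086 + (-88 - 1796) = 12333/3086 - 1884 = -5801691/3086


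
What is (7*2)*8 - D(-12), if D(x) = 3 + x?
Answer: 121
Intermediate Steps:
(7*2)*8 - D(-12) = (7*2)*8 - (3 - 12) = 14*8 - 1*(-9) = 112 + 9 = 121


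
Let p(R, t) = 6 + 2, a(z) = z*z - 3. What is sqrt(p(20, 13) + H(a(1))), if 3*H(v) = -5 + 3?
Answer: sqrt(66)/3 ≈ 2.7080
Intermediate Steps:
a(z) = -3 + z**2 (a(z) = z**2 - 3 = -3 + z**2)
H(v) = -2/3 (H(v) = (-5 + 3)/3 = (1/3)*(-2) = -2/3)
p(R, t) = 8
sqrt(p(20, 13) + H(a(1))) = sqrt(8 - 2/3) = sqrt(22/3) = sqrt(66)/3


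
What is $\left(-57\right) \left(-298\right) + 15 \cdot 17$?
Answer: $17241$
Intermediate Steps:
$\left(-57\right) \left(-298\right) + 15 \cdot 17 = 16986 + 255 = 17241$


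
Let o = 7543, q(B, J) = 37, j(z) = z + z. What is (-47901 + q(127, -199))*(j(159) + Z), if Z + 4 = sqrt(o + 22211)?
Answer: -15029296 - 143592*sqrt(3306) ≈ -2.3286e+7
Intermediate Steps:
j(z) = 2*z
Z = -4 + 3*sqrt(3306) (Z = -4 + sqrt(7543 + 22211) = -4 + sqrt(29754) = -4 + 3*sqrt(3306) ≈ 168.49)
(-47901 + q(127, -199))*(j(159) + Z) = (-47901 + 37)*(2*159 + (-4 + 3*sqrt(3306))) = -47864*(318 + (-4 + 3*sqrt(3306))) = -47864*(314 + 3*sqrt(3306)) = -15029296 - 143592*sqrt(3306)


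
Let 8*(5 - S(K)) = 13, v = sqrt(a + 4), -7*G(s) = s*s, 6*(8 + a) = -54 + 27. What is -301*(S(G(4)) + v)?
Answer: -8127/8 - 301*I*sqrt(34)/2 ≈ -1015.9 - 877.56*I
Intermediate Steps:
a = -25/2 (a = -8 + (-54 + 27)/6 = -8 + (1/6)*(-27) = -8 - 9/2 = -25/2 ≈ -12.500)
G(s) = -s**2/7 (G(s) = -s*s/7 = -s**2/7)
v = I*sqrt(34)/2 (v = sqrt(-25/2 + 4) = sqrt(-17/2) = I*sqrt(34)/2 ≈ 2.9155*I)
S(K) = 27/8 (S(K) = 5 - 1/8*13 = 5 - 13/8 = 27/8)
-301*(S(G(4)) + v) = -301*(27/8 + I*sqrt(34)/2) = -8127/8 - 301*I*sqrt(34)/2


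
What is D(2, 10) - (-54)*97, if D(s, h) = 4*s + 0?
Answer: 5246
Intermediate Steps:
D(s, h) = 4*s
D(2, 10) - (-54)*97 = 4*2 - (-54)*97 = 8 - 54*(-97) = 8 + 5238 = 5246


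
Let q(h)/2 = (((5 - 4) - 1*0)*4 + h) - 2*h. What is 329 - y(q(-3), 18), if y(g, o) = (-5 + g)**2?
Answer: 248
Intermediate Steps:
q(h) = 8 - 2*h (q(h) = 2*((((5 - 4) - 1*0)*4 + h) - 2*h) = 2*(((1 + 0)*4 + h) - 2*h) = 2*((1*4 + h) - 2*h) = 2*((4 + h) - 2*h) = 2*(4 - h) = 8 - 2*h)
329 - y(q(-3), 18) = 329 - (-5 + (8 - 2*(-3)))**2 = 329 - (-5 + (8 + 6))**2 = 329 - (-5 + 14)**2 = 329 - 1*9**2 = 329 - 1*81 = 329 - 81 = 248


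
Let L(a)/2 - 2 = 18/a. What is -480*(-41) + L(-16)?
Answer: 78727/4 ≈ 19682.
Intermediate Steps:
L(a) = 4 + 36/a (L(a) = 4 + 2*(18/a) = 4 + 36/a)
-480*(-41) + L(-16) = -480*(-41) + (4 + 36/(-16)) = 19680 + (4 + 36*(-1/16)) = 19680 + (4 - 9/4) = 19680 + 7/4 = 78727/4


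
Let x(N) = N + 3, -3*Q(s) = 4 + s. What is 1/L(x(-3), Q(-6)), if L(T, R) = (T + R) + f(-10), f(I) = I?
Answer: -3/28 ≈ -0.10714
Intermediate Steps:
Q(s) = -4/3 - s/3 (Q(s) = -(4 + s)/3 = -4/3 - s/3)
x(N) = 3 + N
L(T, R) = -10 + R + T (L(T, R) = (T + R) - 10 = (R + T) - 10 = -10 + R + T)
1/L(x(-3), Q(-6)) = 1/(-10 + (-4/3 - 1/3*(-6)) + (3 - 3)) = 1/(-10 + (-4/3 + 2) + 0) = 1/(-10 + 2/3 + 0) = 1/(-28/3) = -3/28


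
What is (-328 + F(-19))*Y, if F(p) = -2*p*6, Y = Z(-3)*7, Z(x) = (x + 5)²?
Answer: -2800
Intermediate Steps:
Z(x) = (5 + x)²
Y = 28 (Y = (5 - 3)²*7 = 2²*7 = 4*7 = 28)
F(p) = -12*p
(-328 + F(-19))*Y = (-328 - 12*(-19))*28 = (-328 + 228)*28 = -100*28 = -2800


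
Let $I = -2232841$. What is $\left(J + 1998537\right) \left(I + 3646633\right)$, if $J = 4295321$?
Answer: $8898206089536$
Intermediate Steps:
$\left(J + 1998537\right) \left(I + 3646633\right) = \left(4295321 + 1998537\right) \left(-2232841 + 3646633\right) = 6293858 \cdot 1413792 = 8898206089536$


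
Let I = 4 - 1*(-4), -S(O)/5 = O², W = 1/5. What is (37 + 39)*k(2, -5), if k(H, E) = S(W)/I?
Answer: -19/10 ≈ -1.9000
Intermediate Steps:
W = ⅕ ≈ 0.20000
S(O) = -5*O²
I = 8 (I = 4 + 4 = 8)
k(H, E) = -1/40 (k(H, E) = -5*(⅕)²/8 = -5*1/25*(⅛) = -⅕*⅛ = -1/40)
(37 + 39)*k(2, -5) = (37 + 39)*(-1/40) = 76*(-1/40) = -19/10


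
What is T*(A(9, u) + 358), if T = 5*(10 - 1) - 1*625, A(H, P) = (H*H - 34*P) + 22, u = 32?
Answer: 363660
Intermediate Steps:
A(H, P) = 22 + H² - 34*P (A(H, P) = (H² - 34*P) + 22 = 22 + H² - 34*P)
T = -580 (T = 5*9 - 625 = 45 - 625 = -580)
T*(A(9, u) + 358) = -580*((22 + 9² - 34*32) + 358) = -580*((22 + 81 - 1088) + 358) = -580*(-985 + 358) = -580*(-627) = 363660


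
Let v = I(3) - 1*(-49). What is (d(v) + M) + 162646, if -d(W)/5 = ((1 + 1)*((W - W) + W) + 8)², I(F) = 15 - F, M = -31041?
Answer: 47105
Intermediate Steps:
v = 61 (v = (15 - 1*3) - 1*(-49) = (15 - 3) + 49 = 12 + 49 = 61)
d(W) = -5*(8 + 2*W)² (d(W) = -5*((1 + 1)*((W - W) + W) + 8)² = -5*(2*(0 + W) + 8)² = -5*(2*W + 8)² = -5*(8 + 2*W)²)
(d(v) + M) + 162646 = (-20*(4 + 61)² - 31041) + 162646 = (-20*65² - 31041) + 162646 = (-20*4225 - 31041) + 162646 = (-84500 - 31041) + 162646 = -115541 + 162646 = 47105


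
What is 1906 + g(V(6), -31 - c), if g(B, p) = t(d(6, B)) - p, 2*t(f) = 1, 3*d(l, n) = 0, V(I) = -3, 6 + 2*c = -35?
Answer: 1917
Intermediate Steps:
c = -41/2 (c = -3 + (½)*(-35) = -3 - 35/2 = -41/2 ≈ -20.500)
d(l, n) = 0 (d(l, n) = (⅓)*0 = 0)
t(f) = ½ (t(f) = (½)*1 = ½)
g(B, p) = ½ - p
1906 + g(V(6), -31 - c) = 1906 + (½ - (-31 - 1*(-41/2))) = 1906 + (½ - (-31 + 41/2)) = 1906 + (½ - 1*(-21/2)) = 1906 + (½ + 21/2) = 1906 + 11 = 1917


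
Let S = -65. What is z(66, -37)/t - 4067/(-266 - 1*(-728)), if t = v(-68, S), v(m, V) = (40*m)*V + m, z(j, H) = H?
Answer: -51341867/5832156 ≈ -8.8032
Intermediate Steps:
v(m, V) = m + 40*V*m (v(m, V) = 40*V*m + m = m + 40*V*m)
t = 176732 (t = -68*(1 + 40*(-65)) = -68*(1 - 2600) = -68*(-2599) = 176732)
z(66, -37)/t - 4067/(-266 - 1*(-728)) = -37/176732 - 4067/(-266 - 1*(-728)) = -37*1/176732 - 4067/(-266 + 728) = -37/176732 - 4067/462 = -37/176732 - 4067*1/462 = -37/176732 - 581/66 = -51341867/5832156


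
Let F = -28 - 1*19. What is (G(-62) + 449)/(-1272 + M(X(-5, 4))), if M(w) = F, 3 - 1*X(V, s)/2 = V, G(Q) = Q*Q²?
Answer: 237879/1319 ≈ 180.35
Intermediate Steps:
G(Q) = Q³
X(V, s) = 6 - 2*V
F = -47 (F = -28 - 19 = -47)
M(w) = -47
(G(-62) + 449)/(-1272 + M(X(-5, 4))) = ((-62)³ + 449)/(-1272 - 47) = (-238328 + 449)/(-1319) = -237879*(-1/1319) = 237879/1319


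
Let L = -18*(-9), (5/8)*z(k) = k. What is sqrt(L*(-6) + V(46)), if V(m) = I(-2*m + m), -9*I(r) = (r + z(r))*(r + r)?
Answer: 2*I*sqrt(123445)/15 ≈ 46.846*I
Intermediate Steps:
z(k) = 8*k/5
L = 162
I(r) = -26*r**2/45 (I(r) = -(r + 8*r/5)*(r + r)/9 = -13*r/5*2*r/9 = -26*r**2/45)
V(m) = -26*m**2/45 (V(m) = -26*(-2*m + m)**2/45 = -26*m**2/45)
sqrt(L*(-6) + V(46)) = sqrt(162*(-6) - 26/45*46**2) = sqrt(-972 - 26/45*2116) = sqrt(-972 - 55016/45) = sqrt(-98756/45) = 2*I*sqrt(123445)/15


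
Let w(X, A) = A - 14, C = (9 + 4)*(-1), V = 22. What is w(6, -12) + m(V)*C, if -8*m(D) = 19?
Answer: 39/8 ≈ 4.8750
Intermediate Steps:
C = -13 (C = 13*(-1) = -13)
w(X, A) = -14 + A
m(D) = -19/8 (m(D) = -⅛*19 = -19/8)
w(6, -12) + m(V)*C = (-14 - 12) - 19/8*(-13) = -26 + 247/8 = 39/8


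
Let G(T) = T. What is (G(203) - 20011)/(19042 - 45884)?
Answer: 9904/13421 ≈ 0.73795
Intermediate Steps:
(G(203) - 20011)/(19042 - 45884) = (203 - 20011)/(19042 - 45884) = -19808/(-26842) = -19808*(-1/26842) = 9904/13421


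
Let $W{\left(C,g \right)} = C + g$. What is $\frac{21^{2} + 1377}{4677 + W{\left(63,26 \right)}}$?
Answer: $\frac{909}{2383} \approx 0.38145$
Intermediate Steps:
$\frac{21^{2} + 1377}{4677 + W{\left(63,26 \right)}} = \frac{21^{2} + 1377}{4677 + \left(63 + 26\right)} = \frac{441 + 1377}{4677 + 89} = \frac{1818}{4766} = 1818 \cdot \frac{1}{4766} = \frac{909}{2383}$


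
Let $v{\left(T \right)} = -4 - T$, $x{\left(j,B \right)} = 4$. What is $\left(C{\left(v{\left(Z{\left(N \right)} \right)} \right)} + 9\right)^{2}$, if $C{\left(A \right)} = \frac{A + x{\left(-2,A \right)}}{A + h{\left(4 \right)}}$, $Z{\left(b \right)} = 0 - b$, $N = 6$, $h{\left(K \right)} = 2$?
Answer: $\frac{441}{4} \approx 110.25$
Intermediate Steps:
$Z{\left(b \right)} = - b$
$C{\left(A \right)} = \frac{4 + A}{2 + A}$ ($C{\left(A \right)} = \frac{A + 4}{A + 2} = \frac{4 + A}{2 + A}$)
$\left(C{\left(v{\left(Z{\left(N \right)} \right)} \right)} + 9\right)^{2} = \left(\frac{4 - \left(4 - 6\right)}{2 - \left(4 - 6\right)} + 9\right)^{2} = \left(\frac{4 - -2}{2 - -2} + 9\right)^{2} = \left(\frac{4 + \left(-4 + 6\right)}{2 + \left(-4 + 6\right)} + 9\right)^{2} = \left(\frac{4 + 2}{2 + 2} + 9\right)^{2} = \left(\frac{1}{4} \cdot 6 + 9\right)^{2} = \left(\frac{3}{2} + 9\right)^{2} = \left(\frac{21}{2}\right)^{2} = \frac{441}{4}$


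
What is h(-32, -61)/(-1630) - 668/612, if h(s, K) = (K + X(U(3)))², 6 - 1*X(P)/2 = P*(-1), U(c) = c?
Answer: -555107/249390 ≈ -2.2259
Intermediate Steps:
X(P) = 12 + 2*P (X(P) = 12 - 2*P*(-1) = 12 - (-2)*P = 12 + 2*P)
h(s, K) = (18 + K)² (h(s, K) = (K + (12 + 2*3))² = (K + (12 + 6))² = (K + 18)² = (18 + K)²)
h(-32, -61)/(-1630) - 668/612 = (18 - 61)²/(-1630) - 668/612 = (-43)²*(-1/1630) - 668*1/612 = 1849*(-1/1630) - 167/153 = -1849/1630 - 167/153 = -555107/249390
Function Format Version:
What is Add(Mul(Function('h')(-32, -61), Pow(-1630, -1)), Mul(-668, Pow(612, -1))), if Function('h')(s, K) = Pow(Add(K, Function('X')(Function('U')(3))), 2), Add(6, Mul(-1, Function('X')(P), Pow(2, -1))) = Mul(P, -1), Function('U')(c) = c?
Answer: Rational(-555107, 249390) ≈ -2.2259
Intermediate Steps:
Function('X')(P) = Add(12, Mul(2, P)) (Function('X')(P) = Add(12, Mul(-2, Mul(P, -1))) = Add(12, Mul(-2, Mul(-1, P))) = Add(12, Mul(2, P)))
Function('h')(s, K) = Pow(Add(18, K), 2) (Function('h')(s, K) = Pow(Add(K, Add(12, Mul(2, 3))), 2) = Pow(Add(K, Add(12, 6)), 2) = Pow(Add(K, 18), 2) = Pow(Add(18, K), 2))
Add(Mul(Function('h')(-32, -61), Pow(-1630, -1)), Mul(-668, Pow(612, -1))) = Add(Mul(Pow(Add(18, -61), 2), Pow(-1630, -1)), Mul(-668, Pow(612, -1))) = Add(Mul(Pow(-43, 2), Rational(-1, 1630)), Mul(-668, Rational(1, 612))) = Add(Mul(1849, Rational(-1, 1630)), Rational(-167, 153)) = Add(Rational(-1849, 1630), Rational(-167, 153)) = Rational(-555107, 249390)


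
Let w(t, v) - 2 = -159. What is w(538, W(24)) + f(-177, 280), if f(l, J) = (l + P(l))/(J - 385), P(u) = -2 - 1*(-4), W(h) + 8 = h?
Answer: -466/3 ≈ -155.33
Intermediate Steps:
W(h) = -8 + h
P(u) = 2 (P(u) = -2 + 4 = 2)
w(t, v) = -157 (w(t, v) = 2 - 159 = -157)
f(l, J) = (2 + l)/(-385 + J) (f(l, J) = (l + 2)/(J - 385) = (2 + l)/(-385 + J))
w(538, W(24)) + f(-177, 280) = -157 + (2 - 177)/(-385 + 280) = -157 - 175/(-105) = -157 - 1/105*(-175) = -157 + 5/3 = -466/3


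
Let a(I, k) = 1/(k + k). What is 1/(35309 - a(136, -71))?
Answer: 142/5013879 ≈ 2.8321e-5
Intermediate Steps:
a(I, k) = 1/(2*k)
1/(35309 - a(136, -71)) = 1/(35309 - 1/(2*(-71))) = 1/(35309 - (-1)/(2*71)) = 1/(35309 - 1*(-1/142)) = 1/(35309 + 1/142) = 1/(5013879/142) = 142/5013879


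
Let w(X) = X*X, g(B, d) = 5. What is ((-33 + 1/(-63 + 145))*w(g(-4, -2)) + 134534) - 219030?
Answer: -6996297/82 ≈ -85321.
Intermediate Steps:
w(X) = X²
((-33 + 1/(-63 + 145))*w(g(-4, -2)) + 134534) - 219030 = ((-33 + 1/(-63 + 145))*5² + 134534) - 219030 = ((-33 + 1/82)*25 + 134534) - 219030 = (-2705/82*25 + 134534) - 219030 = (-67625/82 + 134534) - 219030 = 10964163/82 - 219030 = -6996297/82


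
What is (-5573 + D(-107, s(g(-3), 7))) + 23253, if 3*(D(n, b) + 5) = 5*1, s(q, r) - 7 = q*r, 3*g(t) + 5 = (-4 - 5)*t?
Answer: 53030/3 ≈ 17677.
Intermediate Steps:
g(t) = -5/3 - 3*t (g(t) = -5/3 + ((-4 - 5)*t)/3 = -5/3 + (-9*t)/3 = -5/3 - 3*t)
s(q, r) = 7 + q*r
D(n, b) = -10/3 (D(n, b) = -5 + (5*1)/3 = -5 + (⅓)*5 = -5 + 5/3 = -10/3)
(-5573 + D(-107, s(g(-3), 7))) + 23253 = (-5573 - 10/3) + 23253 = -16729/3 + 23253 = 53030/3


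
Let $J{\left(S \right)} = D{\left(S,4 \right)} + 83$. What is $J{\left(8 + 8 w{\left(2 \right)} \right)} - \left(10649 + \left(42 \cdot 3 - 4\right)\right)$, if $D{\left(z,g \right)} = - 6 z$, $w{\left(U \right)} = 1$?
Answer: $-10784$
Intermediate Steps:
$J{\left(S \right)} = 83 - 6 S$ ($J{\left(S \right)} = - 6 S + 83 = 83 - 6 S$)
$J{\left(8 + 8 w{\left(2 \right)} \right)} - \left(10649 + \left(42 \cdot 3 - 4\right)\right) = \left(83 - 6 \left(8 + 8 \cdot 1\right)\right) - \left(10649 + \left(42 \cdot 3 - 4\right)\right) = \left(83 - 6 \left(8 + 8\right)\right) - \left(10649 + \left(126 - 4\right)\right) = \left(83 - 96\right) - \left(10649 + 122\right) = \left(83 - 96\right) - 10771 = -13 - 10771 = -10784$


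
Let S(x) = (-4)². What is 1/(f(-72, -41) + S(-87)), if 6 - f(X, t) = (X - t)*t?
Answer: -1/1249 ≈ -0.00080064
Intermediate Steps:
S(x) = 16
f(X, t) = 6 - t*(X - t) (f(X, t) = 6 - (X - t)*t = 6 - t*(X - t))
1/(f(-72, -41) + S(-87)) = 1/((6 + (-41)² - 1*(-72)*(-41)) + 16) = 1/((6 + 1681 - 2952) + 16) = 1/(-1265 + 16) = 1/(-1249) = -1/1249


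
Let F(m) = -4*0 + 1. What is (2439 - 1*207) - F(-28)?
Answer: 2231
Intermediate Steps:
F(m) = 1 (F(m) = 0 + 1 = 1)
(2439 - 1*207) - F(-28) = (2439 - 1*207) - 1*1 = (2439 - 207) - 1 = 2232 - 1 = 2231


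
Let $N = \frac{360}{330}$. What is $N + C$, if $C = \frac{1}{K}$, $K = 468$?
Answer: $\frac{5627}{5148} \approx 1.093$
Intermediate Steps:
$C = \frac{1}{468} \approx 0.0021368$
$N = \frac{12}{11}$ ($N = 360 \cdot \frac{1}{330} = \frac{12}{11} \approx 1.0909$)
$N + C = \frac{12}{11} + \frac{1}{468} = \frac{5627}{5148}$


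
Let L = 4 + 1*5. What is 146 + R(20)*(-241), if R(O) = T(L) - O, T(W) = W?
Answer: 2797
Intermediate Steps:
L = 9 (L = 4 + 5 = 9)
R(O) = 9 - O
146 + R(20)*(-241) = 146 + (9 - 1*20)*(-241) = 146 + (9 - 20)*(-241) = 146 - 11*(-241) = 146 + 2651 = 2797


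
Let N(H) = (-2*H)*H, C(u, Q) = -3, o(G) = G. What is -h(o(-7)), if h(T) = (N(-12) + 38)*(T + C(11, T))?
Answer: -2500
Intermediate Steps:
N(H) = -2*H²
h(T) = 750 - 250*T (h(T) = (-2*(-12)² + 38)*(T - 3) = (-2*144 + 38)*(-3 + T) = (-288 + 38)*(-3 + T) = -250*(-3 + T) = 750 - 250*T)
-h(o(-7)) = -(750 - 250*(-7)) = -(750 + 1750) = -1*2500 = -2500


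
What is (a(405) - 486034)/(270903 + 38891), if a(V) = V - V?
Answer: -243017/154897 ≈ -1.5689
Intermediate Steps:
a(V) = 0
(a(405) - 486034)/(270903 + 38891) = (0 - 486034)/(270903 + 38891) = -486034/309794 = -486034*1/309794 = -243017/154897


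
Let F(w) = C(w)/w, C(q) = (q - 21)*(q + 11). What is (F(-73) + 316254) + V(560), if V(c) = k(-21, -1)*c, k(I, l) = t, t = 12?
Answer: 23571274/73 ≈ 3.2289e+5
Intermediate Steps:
k(I, l) = 12
C(q) = (-21 + q)*(11 + q)
F(w) = (-231 + w**2 - 10*w)/w
V(c) = 12*c
(F(-73) + 316254) + V(560) = ((-10 - 73 - 231/(-73)) + 316254) + 12*560 = ((-10 - 73 - 231*(-1/73)) + 316254) + 6720 = ((-10 - 73 + 231/73) + 316254) + 6720 = (-5828/73 + 316254) + 6720 = 23080714/73 + 6720 = 23571274/73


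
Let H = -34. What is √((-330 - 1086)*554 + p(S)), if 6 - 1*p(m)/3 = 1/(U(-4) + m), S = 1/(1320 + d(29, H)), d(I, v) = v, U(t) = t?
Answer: 24*I*√36022446310/5143 ≈ 885.69*I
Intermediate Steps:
S = 1/1286 (S = 1/(1320 - 34) = 1/1286 ≈ 0.00077760)
p(m) = 18 - 3/(-4 + m)
√((-330 - 1086)*554 + p(S)) = √((-330 - 1086)*554 + 3*(-25 + 6*(1/1286))/(-4 + 1/1286)) = √(-1416*554 + 3*(-25 + 3/643)/(-5143/1286)) = √(-784464 + 3*(-1286/5143)*(-16072/643)) = √(-784464 + 96432/5143) = √(-4034401920/5143) = 24*I*√36022446310/5143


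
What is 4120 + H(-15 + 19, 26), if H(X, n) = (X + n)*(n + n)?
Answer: 5680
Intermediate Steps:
H(X, n) = 2*n*(X + n) (H(X, n) = (X + n)*(2*n) = 2*n*(X + n))
4120 + H(-15 + 19, 26) = 4120 + 2*26*((-15 + 19) + 26) = 4120 + 2*26*(4 + 26) = 4120 + 2*26*30 = 4120 + 1560 = 5680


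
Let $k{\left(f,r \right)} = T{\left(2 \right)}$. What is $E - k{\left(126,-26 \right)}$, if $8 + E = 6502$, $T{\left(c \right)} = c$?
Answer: $6492$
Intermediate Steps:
$k{\left(f,r \right)} = 2$
$E = 6494$ ($E = -8 + 6502 = 6494$)
$E - k{\left(126,-26 \right)} = 6494 - 2 = 6492$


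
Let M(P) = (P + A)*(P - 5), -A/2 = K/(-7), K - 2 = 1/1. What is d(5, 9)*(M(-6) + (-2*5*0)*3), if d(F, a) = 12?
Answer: 4752/7 ≈ 678.86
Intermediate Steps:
K = 3 (K = 2 + 1/1 = 2 + 1*1 = 2 + 1 = 3)
A = 6/7 (A = -6/(-7) = -6*(-1)/7 = -2*(-3/7) = 6/7 ≈ 0.85714)
M(P) = (-5 + P)*(6/7 + P) (M(P) = (P + 6/7)*(P - 5) = (6/7 + P)*(-5 + P) = (-5 + P)*(6/7 + P))
d(5, 9)*(M(-6) + (-2*5*0)*3) = 12*((-30/7 + (-6)² - 29/7*(-6)) + (-2*5*0)*3) = 12*((-30/7 + 36 + 174/7) - 10*0*3) = 12*(396/7 + 0*3) = 12*(396/7 + 0) = 12*(396/7) = 4752/7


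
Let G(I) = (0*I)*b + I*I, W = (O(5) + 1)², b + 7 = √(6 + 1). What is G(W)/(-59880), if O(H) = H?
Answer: -54/2495 ≈ -0.021643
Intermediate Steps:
b = -7 + √7 (b = -7 + √(6 + 1) = -7 + √7 ≈ -4.3542)
W = 36 (W = (5 + 1)² = 6² = 36)
G(I) = I² (G(I) = (0*I)*(-7 + √7) + I*I = 0*(-7 + √7) + I² = 0 + I² = I²)
G(W)/(-59880) = 36²/(-59880) = 1296*(-1/59880) = -54/2495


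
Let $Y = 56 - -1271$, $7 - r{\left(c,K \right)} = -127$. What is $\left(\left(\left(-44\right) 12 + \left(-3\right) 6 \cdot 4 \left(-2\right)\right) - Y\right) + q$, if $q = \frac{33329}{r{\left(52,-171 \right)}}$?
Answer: $- \frac{195945}{134} \approx -1462.3$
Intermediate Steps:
$r{\left(c,K \right)} = 134$ ($r{\left(c,K \right)} = 7 - -127 = 7 + 127 = 134$)
$q = \frac{33329}{134} \approx 248.72$
$Y = 1327$ ($Y = 56 + 1271 = 1327$)
$\left(\left(\left(-44\right) 12 + \left(-3\right) 6 \cdot 4 \left(-2\right)\right) - Y\right) + q = \left(\left(\left(-44\right) 12 + \left(-3\right) 6 \cdot 4 \left(-2\right)\right) - 1327\right) + \frac{33329}{134} = \left(\left(-528 + \left(-18\right) 4 \left(-2\right)\right) - 1327\right) + \frac{33329}{134} = \left(\left(-528 - -144\right) - 1327\right) + \frac{33329}{134} = \left(\left(-528 + 144\right) - 1327\right) + \frac{33329}{134} = \left(-384 - 1327\right) + \frac{33329}{134} = -1711 + \frac{33329}{134} = - \frac{195945}{134}$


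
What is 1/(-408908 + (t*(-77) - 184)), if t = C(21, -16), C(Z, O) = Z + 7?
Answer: -1/411248 ≈ -2.4316e-6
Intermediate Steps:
C(Z, O) = 7 + Z
t = 28 (t = 7 + 21 = 28)
1/(-408908 + (t*(-77) - 184)) = 1/(-408908 + (28*(-77) - 184)) = 1/(-408908 + (-2156 - 184)) = 1/(-408908 - 2340) = 1/(-411248) = -1/411248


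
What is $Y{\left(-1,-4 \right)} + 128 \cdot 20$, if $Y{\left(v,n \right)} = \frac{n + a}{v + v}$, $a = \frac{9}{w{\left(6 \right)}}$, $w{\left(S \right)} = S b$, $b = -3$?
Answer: $\frac{10249}{4} \approx 2562.3$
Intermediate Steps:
$w{\left(S \right)} = - 3 S$ ($w{\left(S \right)} = S \left(-3\right) = - 3 S$)
$a = - \frac{1}{2}$ ($a = \frac{9}{\left(-3\right) 6} = \frac{9}{-18} = 9 \left(- \frac{1}{18}\right) = - \frac{1}{2} \approx -0.5$)
$Y{\left(v,n \right)} = \frac{- \frac{1}{2} + n}{2 v}$ ($Y{\left(v,n \right)} = \frac{n - \frac{1}{2}}{v + v} = \frac{- \frac{1}{2} + n}{2 v}$)
$Y{\left(-1,-4 \right)} + 128 \cdot 20 = \frac{-1 + 2 \left(-4\right)}{4 \left(-1\right)} + 128 \cdot 20 = \frac{1}{4} \left(-1\right) \left(-1 - 8\right) + 2560 = \frac{1}{4} \left(-1\right) \left(-9\right) + 2560 = \frac{9}{4} + 2560 = \frac{10249}{4}$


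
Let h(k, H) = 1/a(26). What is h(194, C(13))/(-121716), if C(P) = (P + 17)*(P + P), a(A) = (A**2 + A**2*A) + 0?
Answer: -1/2221560432 ≈ -4.5013e-10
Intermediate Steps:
a(A) = A**2 + A**3 (a(A) = (A**2 + A**3) + 0 = A**2 + A**3)
C(P) = 2*P*(17 + P) (C(P) = (17 + P)*(2*P) = 2*P*(17 + P))
h(k, H) = 1/18252 (h(k, H) = 1/(26**2*(1 + 26)) = 1/(676*27) = 1/18252)
h(194, C(13))/(-121716) = (1/18252)/(-121716) = (1/18252)*(-1/121716) = -1/2221560432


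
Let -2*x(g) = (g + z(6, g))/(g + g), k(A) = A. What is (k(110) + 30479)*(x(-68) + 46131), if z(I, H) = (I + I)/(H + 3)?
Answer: 119942946734/85 ≈ 1.4111e+9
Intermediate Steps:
z(I, H) = 2*I/(3 + H) (z(I, H) = (2*I)/(3 + H) = 2*I/(3 + H))
x(g) = -(g + 12/(3 + g))/(4*g) (x(g) = -(g + 2*6/(3 + g))/(2*(g + g)) = -(g + 12/(3 + g))/(2*(2*g)) = -(g + 12/(3 + g))*1/(2*g)/2 = -(g + 12/(3 + g))/(4*g))
(k(110) + 30479)*(x(-68) + 46131) = (110 + 30479)*((¼)*(-12 - 1*(-68)*(3 - 68))/(-68*(3 - 68)) + 46131) = 30589*((¼)*(-1/68)*(-12 - 1*(-68)*(-65))/(-65) + 46131) = 30589*((¼)*(-1/68)*(-1/65)*(-12 - 4420) + 46131) = 30589*((¼)*(-1/68)*(-1/65)*(-4432) + 46131) = 30589*(-277/1105 + 46131) = 30589*(50974478/1105) = 119942946734/85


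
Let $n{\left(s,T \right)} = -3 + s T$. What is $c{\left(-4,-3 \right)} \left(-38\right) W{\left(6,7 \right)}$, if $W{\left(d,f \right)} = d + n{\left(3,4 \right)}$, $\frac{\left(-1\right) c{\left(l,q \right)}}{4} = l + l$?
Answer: $-18240$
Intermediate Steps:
$c{\left(l,q \right)} = - 8 l$ ($c{\left(l,q \right)} = - 4 \left(l + l\right) = - 4 \cdot 2 l = - 8 l$)
$n{\left(s,T \right)} = -3 + T s$
$W{\left(d,f \right)} = 9 + d$ ($W{\left(d,f \right)} = d + \left(-3 + 4 \cdot 3\right) = d + \left(-3 + 12\right) = d + 9 = 9 + d$)
$c{\left(-4,-3 \right)} \left(-38\right) W{\left(6,7 \right)} = \left(-8\right) \left(-4\right) \left(-38\right) \left(9 + 6\right) = 32 \left(-38\right) 15 = \left(-1216\right) 15 = -18240$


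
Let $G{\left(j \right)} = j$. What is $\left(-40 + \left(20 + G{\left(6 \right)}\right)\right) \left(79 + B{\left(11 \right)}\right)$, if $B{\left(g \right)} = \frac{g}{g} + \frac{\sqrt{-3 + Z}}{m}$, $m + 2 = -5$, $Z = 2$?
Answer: $-1120 + 2 i \approx -1120.0 + 2.0 i$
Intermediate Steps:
$m = -7$ ($m = -2 - 5 = -7$)
$B{\left(g \right)} = 1 - \frac{i}{7}$ ($B{\left(g \right)} = \frac{g}{g} + \frac{\sqrt{-3 + 2}}{-7} = 1 + \sqrt{-1} \left(- \frac{1}{7}\right) = 1 + i \left(- \frac{1}{7}\right) = 1 - \frac{i}{7}$)
$\left(-40 + \left(20 + G{\left(6 \right)}\right)\right) \left(79 + B{\left(11 \right)}\right) = \left(-40 + \left(20 + 6\right)\right) \left(79 + \left(1 - \frac{i}{7}\right)\right) = \left(-40 + 26\right) \left(80 - \frac{i}{7}\right) = - 14 \left(80 - \frac{i}{7}\right) = -1120 + 2 i$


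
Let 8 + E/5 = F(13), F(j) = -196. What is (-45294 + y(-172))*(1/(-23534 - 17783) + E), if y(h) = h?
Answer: 1916089141906/41317 ≈ 4.6375e+7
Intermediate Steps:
E = -1020 (E = -40 + 5*(-196) = -40 - 980 = -1020)
(-45294 + y(-172))*(1/(-23534 - 17783) + E) = (-45294 - 172)*(1/(-23534 - 17783) - 1020) = -45466*(1/(-41317) - 1020) = -45466*(-1/41317 - 1020) = -45466*(-42143341/41317) = 1916089141906/41317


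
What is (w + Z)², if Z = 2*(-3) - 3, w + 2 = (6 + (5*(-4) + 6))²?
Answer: 2809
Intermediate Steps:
w = 62 (w = -2 + (6 + (5*(-4) + 6))² = -2 + (6 + (-20 + 6))² = -2 + (6 - 14)² = -2 + (-8)² = -2 + 64 = 62)
Z = -9 (Z = -6 - 3 = -9)
(w + Z)² = (62 - 9)² = 53² = 2809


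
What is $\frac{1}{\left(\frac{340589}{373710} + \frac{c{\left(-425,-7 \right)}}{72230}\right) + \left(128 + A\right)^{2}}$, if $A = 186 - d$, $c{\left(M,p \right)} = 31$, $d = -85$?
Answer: $\frac{43537215}{6931207862519} \approx 6.2813 \cdot 10^{-6}$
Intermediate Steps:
$A = 271$ ($A = 186 - -85 = 186 + 85 = 271$)
$\frac{1}{\left(\frac{340589}{373710} + \frac{c{\left(-425,-7 \right)}}{72230}\right) + \left(128 + A\right)^{2}} = \frac{1}{\left(\frac{340589}{373710} + \frac{31}{72230}\right) + \left(128 + 271\right)^{2}} = \frac{1}{\left(340589 \cdot \frac{1}{373710} + 31 \cdot \frac{1}{72230}\right) + 399^{2}} = \frac{1}{\left(\frac{340589}{373710} + \frac{1}{2330}\right) + 159201} = \frac{1}{\frac{39697304}{43537215} + 159201} = \frac{1}{\frac{6931207862519}{43537215}} = \frac{43537215}{6931207862519}$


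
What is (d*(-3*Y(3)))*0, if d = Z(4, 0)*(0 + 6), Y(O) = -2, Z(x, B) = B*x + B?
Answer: 0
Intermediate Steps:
Z(x, B) = B + B*x
d = 0 (d = (0*(1 + 4))*(0 + 6) = (0*5)*6 = 0*6 = 0)
(d*(-3*Y(3)))*0 = (0*(-3*(-2)))*0 = (0*6)*0 = 0*0 = 0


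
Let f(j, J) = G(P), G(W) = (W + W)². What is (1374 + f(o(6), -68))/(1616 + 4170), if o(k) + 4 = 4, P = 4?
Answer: 719/2893 ≈ 0.24853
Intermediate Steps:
o(k) = 0 (o(k) = -4 + 4 = 0)
G(W) = 4*W² (G(W) = (2*W)² = 4*W²)
f(j, J) = 64 (f(j, J) = 4*4² = 4*16 = 64)
(1374 + f(o(6), -68))/(1616 + 4170) = (1374 + 64)/(1616 + 4170) = 1438/5786 = 1438*(1/5786) = 719/2893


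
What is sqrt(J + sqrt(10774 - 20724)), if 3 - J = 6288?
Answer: sqrt(-6285 + 5*I*sqrt(398)) ≈ 0.6291 + 79.281*I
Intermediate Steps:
J = -6285 (J = 3 - 1*6288 = 3 - 6288 = -6285)
sqrt(J + sqrt(10774 - 20724)) = sqrt(-6285 + sqrt(10774 - 20724)) = sqrt(-6285 + sqrt(-9950)) = sqrt(-6285 + 5*I*sqrt(398))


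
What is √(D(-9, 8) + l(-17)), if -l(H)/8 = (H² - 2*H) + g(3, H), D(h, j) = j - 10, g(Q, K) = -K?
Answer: I*√2722 ≈ 52.173*I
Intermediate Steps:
D(h, j) = -10 + j
l(H) = -8*H² + 24*H (l(H) = -8*((H² - 2*H) - H) = -8*(H² - 3*H) = -8*H² + 24*H)
√(D(-9, 8) + l(-17)) = √((-10 + 8) + 8*(-17)*(3 - 1*(-17))) = √(-2 + 8*(-17)*(3 + 17)) = √(-2 + 8*(-17)*20) = √(-2 - 2720) = √(-2722) = I*√2722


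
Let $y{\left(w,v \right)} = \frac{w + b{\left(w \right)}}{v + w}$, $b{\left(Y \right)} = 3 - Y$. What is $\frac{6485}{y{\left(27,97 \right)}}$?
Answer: $\frac{804140}{3} \approx 2.6805 \cdot 10^{5}$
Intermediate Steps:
$y{\left(w,v \right)} = \frac{3}{v + w}$ ($y{\left(w,v \right)} = \frac{w - \left(-3 + w\right)}{v + w} = \frac{3}{v + w}$)
$\frac{6485}{y{\left(27,97 \right)}} = \frac{6485}{3 \frac{1}{97 + 27}} = \frac{6485}{3 \cdot \frac{1}{124}} = \frac{6485}{\frac{3}{124}} = 6485 \cdot \frac{124}{3} = \frac{804140}{3}$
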